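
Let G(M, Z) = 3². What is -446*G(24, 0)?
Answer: -4014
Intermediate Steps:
G(M, Z) = 9
-446*G(24, 0) = -446*9 = -4014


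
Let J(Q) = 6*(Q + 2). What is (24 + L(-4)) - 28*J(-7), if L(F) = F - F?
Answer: 864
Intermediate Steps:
J(Q) = 12 + 6*Q (J(Q) = 6*(2 + Q) = 12 + 6*Q)
L(F) = 0
(24 + L(-4)) - 28*J(-7) = (24 + 0) - 28*(12 + 6*(-7)) = 24 - 28*(12 - 42) = 24 - 28*(-30) = 24 + 840 = 864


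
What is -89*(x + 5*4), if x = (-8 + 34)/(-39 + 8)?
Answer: -52866/31 ≈ -1705.4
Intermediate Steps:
x = -26/31 (x = 26/(-31) = 26*(-1/31) = -26/31 ≈ -0.83871)
-89*(x + 5*4) = -89*(-26/31 + 5*4) = -89*(-26/31 + 20) = -89*594/31 = -52866/31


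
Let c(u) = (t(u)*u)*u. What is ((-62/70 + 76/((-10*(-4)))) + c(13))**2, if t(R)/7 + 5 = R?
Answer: 438973827601/4900 ≈ 8.9586e+7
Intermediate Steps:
t(R) = -35 + 7*R
c(u) = u**2*(-35 + 7*u) (c(u) = ((-35 + 7*u)*u)*u = (u*(-35 + 7*u))*u = u**2*(-35 + 7*u))
((-62/70 + 76/((-10*(-4)))) + c(13))**2 = ((-62/70 + 76/((-10*(-4)))) + 7*13**2*(-5 + 13))**2 = ((-62*1/70 + 76/40) + 7*169*8)**2 = ((-31/35 + 76*(1/40)) + 9464)**2 = ((-31/35 + 19/10) + 9464)**2 = (71/70 + 9464)**2 = (662551/70)**2 = 438973827601/4900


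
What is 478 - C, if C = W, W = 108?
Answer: 370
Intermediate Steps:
C = 108
478 - C = 478 - 1*108 = 478 - 108 = 370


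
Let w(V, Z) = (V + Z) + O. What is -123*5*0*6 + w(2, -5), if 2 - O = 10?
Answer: -11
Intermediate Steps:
O = -8 (O = 2 - 1*10 = 2 - 10 = -8)
w(V, Z) = -8 + V + Z (w(V, Z) = (V + Z) - 8 = -8 + V + Z)
-123*5*0*6 + w(2, -5) = -123*5*0*6 + (-8 + 2 - 5) = -0*6 - 11 = -123*0 - 11 = 0 - 11 = -11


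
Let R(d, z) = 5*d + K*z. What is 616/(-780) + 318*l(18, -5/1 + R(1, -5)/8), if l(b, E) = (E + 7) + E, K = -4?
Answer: 402757/390 ≈ 1032.7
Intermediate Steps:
R(d, z) = -4*z + 5*d (R(d, z) = 5*d - 4*z = -4*z + 5*d)
l(b, E) = 7 + 2*E (l(b, E) = (7 + E) + E = 7 + 2*E)
616/(-780) + 318*l(18, -5/1 + R(1, -5)/8) = 616/(-780) + 318*(7 + 2*(-5/1 + (-4*(-5) + 5*1)/8)) = 616*(-1/780) + 318*(7 + 2*(-5*1 + (20 + 5)*(1/8))) = -154/195 + 318*(7 + 2*(-5 + 25*(1/8))) = -154/195 + 318*(7 + 2*(-5 + 25/8)) = -154/195 + 318*(7 + 2*(-15/8)) = -154/195 + 318*(7 - 15/4) = -154/195 + 318*(13/4) = -154/195 + 2067/2 = 402757/390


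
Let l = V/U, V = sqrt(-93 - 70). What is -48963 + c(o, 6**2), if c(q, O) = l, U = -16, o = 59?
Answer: -48963 - I*sqrt(163)/16 ≈ -48963.0 - 0.79795*I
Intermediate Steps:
V = I*sqrt(163) (V = sqrt(-163) = I*sqrt(163) ≈ 12.767*I)
l = -I*sqrt(163)/16 (l = (I*sqrt(163))/(-16) = (I*sqrt(163))*(-1/16) = -I*sqrt(163)/16 ≈ -0.79795*I)
c(q, O) = -I*sqrt(163)/16
-48963 + c(o, 6**2) = -48963 - I*sqrt(163)/16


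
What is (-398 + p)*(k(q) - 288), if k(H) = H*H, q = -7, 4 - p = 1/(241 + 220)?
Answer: 43410765/461 ≈ 94167.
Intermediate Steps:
p = 1843/461 (p = 4 - 1/(241 + 220) = 4 - 1/461 = 1843/461 ≈ 3.9978)
k(H) = H**2
(-398 + p)*(k(q) - 288) = (-398 + 1843/461)*((-7)**2 - 288) = -181635*(49 - 288)/461 = -181635/461*(-239) = 43410765/461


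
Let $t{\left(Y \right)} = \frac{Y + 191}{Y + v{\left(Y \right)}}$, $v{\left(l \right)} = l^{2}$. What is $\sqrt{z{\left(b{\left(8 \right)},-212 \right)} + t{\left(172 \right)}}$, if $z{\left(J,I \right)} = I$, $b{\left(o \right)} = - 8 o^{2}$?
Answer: $\frac{i \sqrt{46924535051}}{14878} \approx 14.56 i$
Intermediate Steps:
$t{\left(Y \right)} = \frac{191 + Y}{Y + Y^{2}}$ ($t{\left(Y \right)} = \frac{Y + 191}{Y + Y^{2}} = \frac{191 + Y}{Y + Y^{2}}$)
$\sqrt{z{\left(b{\left(8 \right)},-212 \right)} + t{\left(172 \right)}} = \sqrt{-212 + \frac{191 + 172}{172 \left(1 + 172\right)}} = \sqrt{-212 + \frac{1}{172} \cdot \frac{1}{173} \cdot 363} = \sqrt{-212 + \frac{363}{29756}} = \sqrt{- \frac{6307909}{29756}} = \frac{i \sqrt{46924535051}}{14878}$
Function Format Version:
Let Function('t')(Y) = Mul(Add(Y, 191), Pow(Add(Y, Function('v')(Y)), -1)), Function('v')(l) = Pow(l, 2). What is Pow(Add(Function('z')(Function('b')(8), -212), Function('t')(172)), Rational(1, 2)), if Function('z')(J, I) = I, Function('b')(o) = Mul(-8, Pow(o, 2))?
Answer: Mul(Rational(1, 14878), I, Pow(46924535051, Rational(1, 2))) ≈ Mul(14.560, I)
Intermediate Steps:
Function('t')(Y) = Mul(Pow(Add(Y, Pow(Y, 2)), -1), Add(191, Y)) (Function('t')(Y) = Mul(Add(Y, 191), Pow(Add(Y, Pow(Y, 2)), -1)) = Mul(Add(191, Y), Pow(Add(Y, Pow(Y, 2)), -1)) = Mul(Pow(Add(Y, Pow(Y, 2)), -1), Add(191, Y)))
Pow(Add(Function('z')(Function('b')(8), -212), Function('t')(172)), Rational(1, 2)) = Pow(Add(-212, Mul(Pow(172, -1), Pow(Add(1, 172), -1), Add(191, 172))), Rational(1, 2)) = Pow(Add(-212, Mul(Rational(1, 172), Pow(173, -1), 363)), Rational(1, 2)) = Pow(Add(-212, Mul(Rational(1, 172), Rational(1, 173), 363)), Rational(1, 2)) = Pow(Add(-212, Rational(363, 29756)), Rational(1, 2)) = Pow(Rational(-6307909, 29756), Rational(1, 2)) = Mul(Rational(1, 14878), I, Pow(46924535051, Rational(1, 2)))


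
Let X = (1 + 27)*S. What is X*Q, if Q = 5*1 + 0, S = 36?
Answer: 5040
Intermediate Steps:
Q = 5 (Q = 5 + 0 = 5)
X = 1008 (X = (1 + 27)*36 = 28*36 = 1008)
X*Q = 1008*5 = 5040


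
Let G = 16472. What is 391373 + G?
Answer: 407845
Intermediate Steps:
391373 + G = 391373 + 16472 = 407845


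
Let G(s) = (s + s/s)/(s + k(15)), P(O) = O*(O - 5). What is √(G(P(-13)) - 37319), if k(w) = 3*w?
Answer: I*√322764746/93 ≈ 193.18*I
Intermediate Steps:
P(O) = O*(-5 + O)
G(s) = (1 + s)/(45 + s) (G(s) = (s + s/s)/(s + 3*15) = (s + 1)/(s + 45) = (1 + s)/(45 + s))
√(G(P(-13)) - 37319) = √((1 - 13*(-5 - 13))/(45 - 13*(-5 - 13)) - 37319) = √((1 - 13*(-18))/(45 - 13*(-18)) - 37319) = √((1 + 234)/(45 + 234) - 37319) = √(235/279 - 37319) = √(-10411766/279) = I*√322764746/93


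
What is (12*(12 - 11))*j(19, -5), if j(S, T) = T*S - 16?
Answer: -1332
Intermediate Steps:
j(S, T) = -16 + S*T (j(S, T) = S*T - 16 = -16 + S*T)
(12*(12 - 11))*j(19, -5) = (12*(12 - 11))*(-16 + 19*(-5)) = (12*1)*(-16 - 95) = 12*(-111) = -1332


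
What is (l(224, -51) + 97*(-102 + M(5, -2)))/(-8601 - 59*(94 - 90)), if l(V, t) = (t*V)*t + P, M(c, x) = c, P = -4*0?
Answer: -573215/8837 ≈ -64.865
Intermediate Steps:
P = 0
l(V, t) = V*t² (l(V, t) = (t*V)*t + 0 = (V*t)*t + 0 = V*t² + 0 = V*t²)
(l(224, -51) + 97*(-102 + M(5, -2)))/(-8601 - 59*(94 - 90)) = (224*(-51)² + 97*(-102 + 5))/(-8601 - 59*(94 - 90)) = (224*2601 + 97*(-97))/(-8601 - 59*4) = (582624 - 9409)/(-8601 - 236) = 573215/(-8837) = 573215*(-1/8837) = -573215/8837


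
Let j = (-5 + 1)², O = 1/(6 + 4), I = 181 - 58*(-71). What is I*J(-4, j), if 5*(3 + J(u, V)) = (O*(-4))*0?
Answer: -12897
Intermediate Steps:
I = 4299 (I = 181 + 4118 = 4299)
O = ⅒ (O = 1/10 = ⅒ ≈ 0.10000)
j = 16 (j = (-4)² = 16)
J(u, V) = -3 (J(u, V) = -3 + (((⅒)*(-4))*0)/5 = -3 + (-⅖*0)/5 = -3 + (⅕)*0 = -3 + 0 = -3)
I*J(-4, j) = 4299*(-3) = -12897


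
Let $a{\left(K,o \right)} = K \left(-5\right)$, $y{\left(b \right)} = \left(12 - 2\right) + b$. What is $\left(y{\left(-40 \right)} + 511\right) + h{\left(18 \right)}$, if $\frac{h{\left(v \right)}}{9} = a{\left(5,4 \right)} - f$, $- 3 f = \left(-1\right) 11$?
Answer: $223$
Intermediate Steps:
$y{\left(b \right)} = 10 + b$
$f = \frac{11}{3}$ ($f = - \frac{\left(-1\right) 11}{3} = \left(- \frac{1}{3}\right) \left(-11\right) = \frac{11}{3} \approx 3.6667$)
$a{\left(K,o \right)} = - 5 K$
$h{\left(v \right)} = -258$ ($h{\left(v \right)} = 9 \left(\left(-5\right) 5 - \frac{11}{3}\right) = 9 \left(-25 - \frac{11}{3}\right) = 9 \left(- \frac{86}{3}\right) = -258$)
$\left(y{\left(-40 \right)} + 511\right) + h{\left(18 \right)} = \left(\left(10 - 40\right) + 511\right) - 258 = \left(-30 + 511\right) - 258 = 481 - 258 = 223$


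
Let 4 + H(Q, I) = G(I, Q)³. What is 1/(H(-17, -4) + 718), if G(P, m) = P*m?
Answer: 1/315146 ≈ 3.1731e-6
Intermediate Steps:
H(Q, I) = -4 + I³*Q³ (H(Q, I) = -4 + (I*Q)³ = -4 + I³*Q³)
1/(H(-17, -4) + 718) = 1/((-4 + (-4)³*(-17)³) + 718) = 1/((-4 - 64*(-4913)) + 718) = 1/((-4 + 314432) + 718) = 1/(314428 + 718) = 1/315146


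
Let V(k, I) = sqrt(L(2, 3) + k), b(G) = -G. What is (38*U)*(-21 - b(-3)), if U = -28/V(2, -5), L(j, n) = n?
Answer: 25536*sqrt(5)/5 ≈ 11420.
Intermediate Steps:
V(k, I) = sqrt(3 + k)
U = -28*sqrt(5)/5 (U = -28/sqrt(3 + 2) = -28*sqrt(5)/5 ≈ -12.522)
(38*U)*(-21 - b(-3)) = (38*(-28*sqrt(5)/5))*(-21 - (-1)*(-3)) = (-1064*sqrt(5)/5)*(-21 - 1*3) = (-1064*sqrt(5)/5)*(-21 - 3) = -1064*sqrt(5)/5*(-24) = 25536*sqrt(5)/5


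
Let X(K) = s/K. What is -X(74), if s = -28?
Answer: 14/37 ≈ 0.37838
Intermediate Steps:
X(K) = -28/K
-X(74) = -(-28)/74 = -1*(-14/37) = 14/37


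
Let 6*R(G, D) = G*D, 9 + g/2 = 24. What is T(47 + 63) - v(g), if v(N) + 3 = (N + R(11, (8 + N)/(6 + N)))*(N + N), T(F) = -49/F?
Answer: -1894421/990 ≈ -1913.6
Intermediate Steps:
g = 30 (g = -18 + 2*24 = -18 + 48 = 30)
R(G, D) = D*G/6 (R(G, D) = (G*D)/6 = (D*G)/6 = D*G/6)
v(N) = -3 + 2*N*(N + 11*(8 + N)/(6*(6 + N))) (v(N) = -3 + (N + (⅙)*((8 + N)/(6 + N))*11)*(N + N) = -3 + (N + (⅙)*((8 + N)/(6 + N))*11)*(2*N) = -3 + (N + 11*(8 + N)/(6*(6 + N)))*(2*N) = -3 + 2*N*(N + 11*(8 + N)/(6*(6 + N))))
T(47 + 63) - v(g) = -49/(47 + 63) - (-54 + 6*30³ + 47*30² + 79*30)/(3*(6 + 30)) = -49/110 - (-54 + 6*27000 + 47*900 + 2370)/(3*36) = -49*1/110 - (-54 + 162000 + 42300 + 2370)/(3*36) = -49/110 - 206616/(3*36) = -49/110 - 1*17218/9 = -49/110 - 17218/9 = -1894421/990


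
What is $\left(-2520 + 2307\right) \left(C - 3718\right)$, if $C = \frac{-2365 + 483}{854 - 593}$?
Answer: $\frac{69031880}{87} \approx 7.9347 \cdot 10^{5}$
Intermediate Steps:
$C = - \frac{1882}{261} \approx -7.2107$
$\left(-2520 + 2307\right) \left(C - 3718\right) = \left(-2520 + 2307\right) \left(- \frac{1882}{261} - 3718\right) = \left(-213\right) \left(- \frac{972280}{261}\right) = \frac{69031880}{87}$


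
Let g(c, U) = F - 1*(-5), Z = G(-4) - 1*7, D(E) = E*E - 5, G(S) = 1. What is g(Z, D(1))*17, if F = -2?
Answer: 51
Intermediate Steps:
D(E) = -5 + E² (D(E) = E² - 5 = -5 + E²)
Z = -6 (Z = 1 - 1*7 = 1 - 7 = -6)
g(c, U) = 3 (g(c, U) = -2 - 1*(-5) = -2 + 5 = 3)
g(Z, D(1))*17 = 3*17 = 51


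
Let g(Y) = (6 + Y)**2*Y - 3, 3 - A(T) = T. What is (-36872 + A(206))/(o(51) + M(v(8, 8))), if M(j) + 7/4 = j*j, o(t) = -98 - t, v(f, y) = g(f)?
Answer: -148300/9796297 ≈ -0.015138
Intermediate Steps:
A(T) = 3 - T
g(Y) = -3 + Y*(6 + Y)**2 (g(Y) = Y*(6 + Y)**2 - 3 = -3 + Y*(6 + Y)**2)
v(f, y) = -3 + f*(6 + f)**2
M(j) = -7/4 + j**2 (M(j) = -7/4 + j*j = -7/4 + j**2)
(-36872 + A(206))/(o(51) + M(v(8, 8))) = (-36872 + (3 - 1*206))/((-98 - 1*51) + (-7/4 + (-3 + 8*(6 + 8)**2)**2)) = (-36872 + (3 - 206))/((-98 - 51) + (-7/4 + (-3 + 8*14**2)**2)) = (-36872 - 203)/(-149 + (-7/4 + (-3 + 8*196)**2)) = -37075/(-149 + (-7/4 + (-3 + 1568)**2)) = -37075/(-149 + (-7/4 + 1565**2)) = -37075/(-149 + (-7/4 + 2449225)) = -37075/(-149 + 9796893/4) = -37075/9796297/4 = -37075*4/9796297 = -148300/9796297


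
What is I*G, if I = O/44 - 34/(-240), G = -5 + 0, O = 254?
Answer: -7807/264 ≈ -29.572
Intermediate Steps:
G = -5
I = 7807/1320 (I = 254/44 - 34/(-240) = 254*(1/44) - 34*(-1/240) = 127/22 + 17/120 = 7807/1320 ≈ 5.9144)
I*G = (7807/1320)*(-5) = -7807/264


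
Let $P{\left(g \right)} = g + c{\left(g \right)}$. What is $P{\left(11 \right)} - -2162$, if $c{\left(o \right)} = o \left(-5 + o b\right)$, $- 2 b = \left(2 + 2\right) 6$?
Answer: $666$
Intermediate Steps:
$b = -12$ ($b = - \frac{\left(2 + 2\right) 6}{2} = - \frac{4 \cdot 6}{2} = \left(- \frac{1}{2}\right) 24 = -12$)
$c{\left(o \right)} = o \left(-5 - 12 o\right)$ ($c{\left(o \right)} = o \left(-5 + o \left(-12\right)\right) = o \left(-5 - 12 o\right)$)
$P{\left(g \right)} = g - g \left(5 + 12 g\right)$
$P{\left(11 \right)} - -2162 = 11 \left(-4 - 132\right) - -2162 = 11 \left(-4 - 132\right) + 2162 = 11 \left(-136\right) + 2162 = -1496 + 2162 = 666$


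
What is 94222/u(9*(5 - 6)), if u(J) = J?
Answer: -94222/9 ≈ -10469.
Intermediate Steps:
94222/u(9*(5 - 6)) = 94222/((9*(5 - 6))) = 94222/((9*(-1))) = 94222/(-9) = 94222*(-1/9) = -94222/9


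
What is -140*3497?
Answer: -489580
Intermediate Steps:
-140*3497 = -489580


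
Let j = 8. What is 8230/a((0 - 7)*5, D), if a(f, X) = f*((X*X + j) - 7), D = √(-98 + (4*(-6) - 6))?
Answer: 1646/889 ≈ 1.8515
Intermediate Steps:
D = 8*I*√2 (D = √(-98 + (-24 - 6)) = √(-98 - 30) = √(-128) = 8*I*√2 ≈ 11.314*I)
a(f, X) = f*(1 + X²) (a(f, X) = f*((X*X + 8) - 7) = f*((X² + 8) - 7) = f*((8 + X²) - 7) = f*(1 + X²))
8230/a((0 - 7)*5, D) = 8230/((((0 - 7)*5)*(1 + (8*I*√2)²))) = 8230/(((-7*5)*(1 - 128))) = 8230/((-35*(-127))) = 8230/4445 = 8230*(1/4445) = 1646/889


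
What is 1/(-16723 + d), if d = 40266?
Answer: 1/23543 ≈ 4.2475e-5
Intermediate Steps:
1/(-16723 + d) = 1/(-16723 + 40266) = 1/23543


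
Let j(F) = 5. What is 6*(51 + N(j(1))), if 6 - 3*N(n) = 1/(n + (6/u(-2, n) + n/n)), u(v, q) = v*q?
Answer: 8576/27 ≈ 317.63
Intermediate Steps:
u(v, q) = q*v
N(n) = 2 - 1/(3*(1 + n - 3/n)) (N(n) = 2 - 1/(3*(n + (6/((n*(-2))) + n/n))) = 2 - 1/(3*(n + (6/((-2*n)) + 1))) = 2 - 1/(3*(n + (6*(-1/(2*n)) + 1))) = 2 - 1/(3*(n + (-3/n + 1))) = 2 - 1/(3*(n + (1 - 3/n))) = 2 - 1/(3*(1 + n - 3/n)))
6*(51 + N(j(1))) = 6*(51 + (6 - 2*5² - 5/3*5)/(3 - 1*5 - 1*5²)) = 6*(51 + (6 - 2*25 - 25/3)/(3 - 5 - 1*25)) = 6*(51 + (6 - 50 - 25/3)/(3 - 5 - 25)) = 6*(51 - 157/3/(-27)) = 6*(51 - 1/27*(-157/3)) = 6*(51 + 157/81) = 6*(4288/81) = 8576/27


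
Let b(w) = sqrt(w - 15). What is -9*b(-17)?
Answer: -36*I*sqrt(2) ≈ -50.912*I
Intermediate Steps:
b(w) = sqrt(-15 + w)
-9*b(-17) = -9*sqrt(-15 - 17) = -36*I*sqrt(2)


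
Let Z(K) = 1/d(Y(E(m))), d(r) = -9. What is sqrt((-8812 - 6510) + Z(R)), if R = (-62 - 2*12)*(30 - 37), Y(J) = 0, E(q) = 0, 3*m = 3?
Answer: I*sqrt(137899)/3 ≈ 123.78*I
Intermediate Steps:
m = 1 (m = (1/3)*3 = 1)
R = 602 (R = (-62 - 24)*(-7) = -86*(-7) = 602)
Z(K) = -1/9 (Z(K) = 1/(-9) = -1/9)
sqrt((-8812 - 6510) + Z(R)) = sqrt((-8812 - 6510) - 1/9) = sqrt(-15322 - 1/9) = sqrt(-137899/9) = I*sqrt(137899)/3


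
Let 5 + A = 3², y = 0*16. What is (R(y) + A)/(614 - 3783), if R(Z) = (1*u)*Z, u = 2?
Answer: -4/3169 ≈ -0.0012622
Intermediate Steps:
y = 0
R(Z) = 2*Z (R(Z) = (1*2)*Z = 2*Z)
A = 4 (A = -5 + 3² = -5 + 9 = 4)
(R(y) + A)/(614 - 3783) = (2*0 + 4)/(614 - 3783) = (0 + 4)/(-3169) = 4*(-1/3169) = -4/3169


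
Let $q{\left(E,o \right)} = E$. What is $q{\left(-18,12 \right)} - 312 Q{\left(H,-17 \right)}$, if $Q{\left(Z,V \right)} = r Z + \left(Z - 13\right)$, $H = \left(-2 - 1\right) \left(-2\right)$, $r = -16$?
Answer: $32118$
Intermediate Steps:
$H = 6$ ($H = \left(-3\right) \left(-2\right) = 6$)
$Q{\left(Z,V \right)} = -13 - 15 Z$ ($Q{\left(Z,V \right)} = - 16 Z + \left(Z - 13\right) = - 16 Z + \left(-13 + Z\right) = -13 - 15 Z$)
$q{\left(-18,12 \right)} - 312 Q{\left(H,-17 \right)} = -18 - 312 \left(-13 - 90\right) = -18 - -32136 = -18 + 32136 = 32118$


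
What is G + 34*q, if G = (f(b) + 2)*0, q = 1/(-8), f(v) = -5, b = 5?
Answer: -17/4 ≈ -4.2500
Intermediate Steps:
q = -⅛ ≈ -0.12500
G = 0 (G = (-5 + 2)*0 = -3*0 = 0)
G + 34*q = 0 + 34*(-⅛) = 0 - 17/4 = -17/4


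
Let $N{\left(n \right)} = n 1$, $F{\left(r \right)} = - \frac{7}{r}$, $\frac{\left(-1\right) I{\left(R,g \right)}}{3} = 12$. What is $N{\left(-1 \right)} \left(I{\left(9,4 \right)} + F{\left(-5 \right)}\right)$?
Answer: $\frac{173}{5} \approx 34.6$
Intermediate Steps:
$I{\left(R,g \right)} = -36$ ($I{\left(R,g \right)} = \left(-3\right) 12 = -36$)
$N{\left(n \right)} = n$
$N{\left(-1 \right)} \left(I{\left(9,4 \right)} + F{\left(-5 \right)}\right) = - (-36 - \frac{7}{-5}) = - (-36 - - \frac{7}{5}) = - (-36 + \frac{7}{5}) = \left(-1\right) \left(- \frac{173}{5}\right) = \frac{173}{5}$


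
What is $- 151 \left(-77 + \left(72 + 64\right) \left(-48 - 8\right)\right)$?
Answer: $1161643$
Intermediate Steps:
$- 151 \left(-77 + \left(72 + 64\right) \left(-48 - 8\right)\right) = - 151 \left(-77 + 136 \left(-56\right)\right) = - 151 \left(-77 - 7616\right) = \left(-151\right) \left(-7693\right) = 1161643$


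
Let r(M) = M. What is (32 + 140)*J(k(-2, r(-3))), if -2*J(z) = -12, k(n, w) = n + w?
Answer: 1032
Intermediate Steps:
J(z) = 6 (J(z) = -1/2*(-12) = 6)
(32 + 140)*J(k(-2, r(-3))) = (32 + 140)*6 = 172*6 = 1032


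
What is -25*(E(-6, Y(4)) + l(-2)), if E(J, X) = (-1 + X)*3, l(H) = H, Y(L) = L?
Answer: -175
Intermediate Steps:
E(J, X) = -3 + 3*X
-25*(E(-6, Y(4)) + l(-2)) = -25*((-3 + 3*4) - 2) = -25*((-3 + 12) - 2) = -25*(9 - 2) = -25*7 = -175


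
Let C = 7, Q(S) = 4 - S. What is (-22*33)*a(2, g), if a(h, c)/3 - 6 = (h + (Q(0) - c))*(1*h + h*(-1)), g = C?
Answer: -13068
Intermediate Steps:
g = 7
a(h, c) = 18 (a(h, c) = 18 + 3*((h + ((4 - 1*0) - c))*(1*h + h*(-1))) = 18 + 3*((h + ((4 + 0) - c))*(h - h)) = 18 + 3*((h + (4 - c))*0) = 18 + 3*((4 + h - c)*0) = 18 + 3*0 = 18 + 0 = 18)
(-22*33)*a(2, g) = -22*33*18 = -726*18 = -13068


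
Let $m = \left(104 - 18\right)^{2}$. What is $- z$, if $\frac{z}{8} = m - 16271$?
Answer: $71000$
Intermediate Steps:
$m = 7396$ ($m = 86^{2} = 7396$)
$z = -71000$ ($z = 8 \left(7396 - 16271\right) = 8 \left(-8875\right) = -71000$)
$- z = \left(-1\right) \left(-71000\right) = 71000$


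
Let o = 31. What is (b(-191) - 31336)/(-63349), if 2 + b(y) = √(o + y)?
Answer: 31338/63349 - 4*I*√10/63349 ≈ 0.49469 - 0.00019967*I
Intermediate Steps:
b(y) = -2 + √(31 + y)
(b(-191) - 31336)/(-63349) = ((-2 + √(31 - 191)) - 31336)/(-63349) = ((-2 + √(-160)) - 31336)*(-1/63349) = ((-2 + 4*I*√10) - 31336)*(-1/63349) = (-31338 + 4*I*√10)*(-1/63349) = 31338/63349 - 4*I*√10/63349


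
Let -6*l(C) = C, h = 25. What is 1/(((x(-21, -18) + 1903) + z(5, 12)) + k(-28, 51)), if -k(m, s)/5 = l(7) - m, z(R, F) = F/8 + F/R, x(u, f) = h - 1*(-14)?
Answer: 15/27176 ≈ 0.00055196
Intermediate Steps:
l(C) = -C/6
x(u, f) = 39 (x(u, f) = 25 - 1*(-14) = 25 + 14 = 39)
z(R, F) = F/8 + F/R (z(R, F) = F*(⅛) + F/R = F/8 + F/R)
k(m, s) = 35/6 + 5*m (k(m, s) = -5*(-⅙*7 - m) = -5*(-7/6 - m) = 35/6 + 5*m)
1/(((x(-21, -18) + 1903) + z(5, 12)) + k(-28, 51)) = 1/(((39 + 1903) + ((⅛)*12 + 12/5)) + (35/6 + 5*(-28))) = 1/((1942 + (3/2 + 12*(⅕))) + (35/6 - 140)) = 1/((1942 + (3/2 + 12/5)) - 805/6) = 1/((1942 + 39/10) - 805/6) = 1/(19459/10 - 805/6) = 1/(27176/15) = 15/27176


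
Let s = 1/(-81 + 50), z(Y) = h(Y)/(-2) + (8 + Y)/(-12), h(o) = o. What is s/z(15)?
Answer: 12/3503 ≈ 0.0034256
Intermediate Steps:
z(Y) = -⅔ - 7*Y/12 (z(Y) = Y/(-2) + (8 + Y)/(-12) = Y*(-½) + (8 + Y)*(-1/12) = -Y/2 + (-⅔ - Y/12) = -⅔ - 7*Y/12)
s = -1/31 (s = 1/(-31) = -1/31*1 = -1/31 ≈ -0.032258)
s/z(15) = -1/31/(-⅔ - 7/12*15) = -1/31/(-⅔ - 35/4) = -1/31/(-113/12) = -12/113*(-1/31) = 12/3503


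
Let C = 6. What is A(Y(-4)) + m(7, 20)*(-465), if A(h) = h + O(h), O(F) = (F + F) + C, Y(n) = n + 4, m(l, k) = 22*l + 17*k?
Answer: -229704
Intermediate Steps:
m(l, k) = 17*k + 22*l
Y(n) = 4 + n
O(F) = 6 + 2*F (O(F) = (F + F) + 6 = 2*F + 6 = 6 + 2*F)
A(h) = 6 + 3*h (A(h) = h + (6 + 2*h) = 6 + 3*h)
A(Y(-4)) + m(7, 20)*(-465) = (6 + 3*(4 - 4)) + (17*20 + 22*7)*(-465) = (6 + 3*0) + (340 + 154)*(-465) = (6 + 0) + 494*(-465) = 6 - 229710 = -229704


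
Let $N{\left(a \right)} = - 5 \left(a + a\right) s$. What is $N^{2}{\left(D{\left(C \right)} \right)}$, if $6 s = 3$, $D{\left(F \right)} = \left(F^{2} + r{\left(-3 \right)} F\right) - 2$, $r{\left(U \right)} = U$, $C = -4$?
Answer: $16900$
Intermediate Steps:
$D{\left(F \right)} = -2 + F^{2} - 3 F$ ($D{\left(F \right)} = \left(F^{2} - 3 F\right) - 2 = -2 + F^{2} - 3 F$)
$s = \frac{1}{2}$ ($s = \frac{1}{6} \cdot 3 = \frac{1}{2} \approx 0.5$)
$N{\left(a \right)} = - 5 a$ ($N{\left(a \right)} = - 5 \left(a + a\right) \frac{1}{2} = - 5 \cdot 2 a \frac{1}{2} = - 5 a$)
$N^{2}{\left(D{\left(C \right)} \right)} = \left(- 5 \left(-2 + \left(-4\right)^{2} - -12\right)\right)^{2} = \left(- 5 \left(-2 + 16 + 12\right)\right)^{2} = \left(\left(-5\right) 26\right)^{2} = \left(-130\right)^{2} = 16900$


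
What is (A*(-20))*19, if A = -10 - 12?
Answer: 8360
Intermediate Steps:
A = -22
(A*(-20))*19 = -22*(-20)*19 = 440*19 = 8360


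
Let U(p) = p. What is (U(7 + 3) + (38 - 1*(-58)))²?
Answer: 11236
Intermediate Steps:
(U(7 + 3) + (38 - 1*(-58)))² = ((7 + 3) + (38 - 1*(-58)))² = (10 + (38 + 58))² = (10 + 96)² = 106² = 11236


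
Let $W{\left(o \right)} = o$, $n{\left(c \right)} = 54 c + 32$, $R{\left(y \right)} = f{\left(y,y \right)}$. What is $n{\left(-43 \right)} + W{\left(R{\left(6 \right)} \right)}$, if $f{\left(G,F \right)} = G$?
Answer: $-2284$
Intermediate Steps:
$R{\left(y \right)} = y$
$n{\left(c \right)} = 32 + 54 c$
$n{\left(-43 \right)} + W{\left(R{\left(6 \right)} \right)} = \left(32 + 54 \left(-43\right)\right) + 6 = \left(32 - 2322\right) + 6 = -2290 + 6 = -2284$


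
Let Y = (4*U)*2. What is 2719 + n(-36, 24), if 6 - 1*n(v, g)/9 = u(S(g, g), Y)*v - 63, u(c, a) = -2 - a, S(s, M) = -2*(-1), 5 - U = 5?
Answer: 2692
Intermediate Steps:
U = 0 (U = 5 - 1*5 = 5 - 5 = 0)
S(s, M) = 2
Y = 0 (Y = (4*0)*2 = 0*2 = 0)
n(v, g) = 621 + 18*v (n(v, g) = 54 - 9*((-2 - 1*0)*v - 63) = 54 - 9*((-2 + 0)*v - 63) = 54 - 9*(-2*v - 63) = 54 - 9*(-63 - 2*v) = 54 + (567 + 18*v) = 621 + 18*v)
2719 + n(-36, 24) = 2719 + (621 + 18*(-36)) = 2719 + (621 - 648) = 2719 - 27 = 2692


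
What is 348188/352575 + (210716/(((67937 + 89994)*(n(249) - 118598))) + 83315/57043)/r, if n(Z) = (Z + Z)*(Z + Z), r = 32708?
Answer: 6638677727213395805022871/6722017894570947110496900 ≈ 0.98760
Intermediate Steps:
n(Z) = 4*Z² (n(Z) = (2*Z)*(2*Z) = 4*Z²)
348188/352575 + (210716/(((67937 + 89994)*(n(249) - 118598))) + 83315/57043)/r = 348188/352575 + (210716/(((67937 + 89994)*(4*249² - 118598))) + 83315/57043)/32708 = 348188*(1/352575) + (210716/((157931*(4*62001 - 118598))) + 83315*(1/57043))*(1/32708) = 348188/352575 + (210716/((157931*(248004 - 118598))) + 83315/57043)*(1/32708) = 348188/352575 + (210716/((157931*129406)) + 83315/57043)*(1/32708) = 348188/352575 + (210716/20437218986 + 83315/57043)*(1/32708) = 348188/352575 + (210716*(1/20437218986) + 83315/57043)*(1/32708) = 348188/352575 + (105358/10218609493 + 83315/57043)*(1/32708) = 348188/352575 + (851369459845689/582900141309199)*(1/32708) = 348188/352575 + 851369459845689/19065497821941280892 = 6638677727213395805022871/6722017894570947110496900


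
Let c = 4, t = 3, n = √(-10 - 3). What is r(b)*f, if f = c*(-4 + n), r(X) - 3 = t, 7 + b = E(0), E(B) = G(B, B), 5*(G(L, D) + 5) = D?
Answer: -96 + 24*I*√13 ≈ -96.0 + 86.533*I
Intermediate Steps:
G(L, D) = -5 + D/5
E(B) = -5 + B/5
n = I*√13 (n = √(-13) = I*√13 ≈ 3.6056*I)
b = -12 (b = -7 + (-5 + (⅕)*0) = -7 + (-5 + 0) = -7 - 5 = -12)
r(X) = 6 (r(X) = 3 + 3 = 6)
f = -16 + 4*I*√13 (f = 4*(-4 + I*√13) = -16 + 4*I*√13 ≈ -16.0 + 14.422*I)
r(b)*f = 6*(-16 + 4*I*√13) = -96 + 24*I*√13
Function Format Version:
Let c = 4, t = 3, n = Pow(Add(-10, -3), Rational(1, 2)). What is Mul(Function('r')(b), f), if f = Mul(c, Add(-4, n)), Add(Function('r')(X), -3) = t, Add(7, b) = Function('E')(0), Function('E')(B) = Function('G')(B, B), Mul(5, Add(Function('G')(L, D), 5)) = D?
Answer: Add(-96, Mul(24, I, Pow(13, Rational(1, 2)))) ≈ Add(-96.000, Mul(86.533, I))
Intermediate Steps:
Function('G')(L, D) = Add(-5, Mul(Rational(1, 5), D))
Function('E')(B) = Add(-5, Mul(Rational(1, 5), B))
n = Mul(I, Pow(13, Rational(1, 2))) (n = Pow(-13, Rational(1, 2)) = Mul(I, Pow(13, Rational(1, 2))) ≈ Mul(3.6056, I))
b = -12 (b = Add(-7, Add(-5, Mul(Rational(1, 5), 0))) = Add(-7, Add(-5, 0)) = Add(-7, -5) = -12)
Function('r')(X) = 6 (Function('r')(X) = Add(3, 3) = 6)
f = Add(-16, Mul(4, I, Pow(13, Rational(1, 2)))) (f = Mul(4, Add(-4, Mul(I, Pow(13, Rational(1, 2))))) = Add(-16, Mul(4, I, Pow(13, Rational(1, 2)))) ≈ Add(-16.000, Mul(14.422, I)))
Mul(Function('r')(b), f) = Mul(6, Add(-16, Mul(4, I, Pow(13, Rational(1, 2))))) = Add(-96, Mul(24, I, Pow(13, Rational(1, 2))))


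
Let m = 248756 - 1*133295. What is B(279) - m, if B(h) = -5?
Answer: -115466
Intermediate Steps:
m = 115461 (m = 248756 - 133295 = 115461)
B(279) - m = -5 - 1*115461 = -5 - 115461 = -115466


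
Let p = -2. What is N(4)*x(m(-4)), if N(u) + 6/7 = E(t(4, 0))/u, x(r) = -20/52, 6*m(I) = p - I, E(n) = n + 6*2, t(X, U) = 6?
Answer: -255/182 ≈ -1.4011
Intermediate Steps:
E(n) = 12 + n (E(n) = n + 12 = 12 + n)
m(I) = -⅓ - I/6 (m(I) = (-2 - I)/6 = -⅓ - I/6)
x(r) = -5/13 (x(r) = -20*1/52 = -5/13)
N(u) = -6/7 + 18/u (N(u) = -6/7 + (12 + 6)/u = -6/7 + 18/u)
N(4)*x(m(-4)) = (-6/7 + 18/4)*(-5/13) = (-6/7 + 18*(¼))*(-5/13) = (-6/7 + 9/2)*(-5/13) = (51/14)*(-5/13) = -255/182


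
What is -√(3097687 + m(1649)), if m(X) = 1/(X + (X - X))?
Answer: -6*√233978710826/1649 ≈ -1760.0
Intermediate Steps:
m(X) = 1/X (m(X) = 1/(X + 0) = 1/X)
-√(3097687 + m(1649)) = -√(3097687 + 1/1649) = -√(5108085864/1649) = -6*√233978710826/1649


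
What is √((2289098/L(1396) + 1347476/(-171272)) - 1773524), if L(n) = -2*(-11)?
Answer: I*√370356401829732142/470998 ≈ 1292.1*I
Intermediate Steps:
L(n) = 22
√((2289098/L(1396) + 1347476/(-171272)) - 1773524) = √((2289098/22 + 1347476/(-171272)) - 1773524) = √((2289098*(1/22) + 1347476*(-1/171272)) - 1773524) = √((1144549/11 - 336869/42818) - 1773524) = √(49003593523/470998 - 1773524) = √(-786322663429/470998) = I*√370356401829732142/470998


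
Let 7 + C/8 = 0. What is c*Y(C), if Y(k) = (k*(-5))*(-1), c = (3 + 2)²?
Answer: -7000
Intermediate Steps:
c = 25 (c = 5² = 25)
C = -56 (C = -56 + 8*0 = -56 + 0 = -56)
Y(k) = 5*k (Y(k) = -5*k*(-1) = 5*k)
c*Y(C) = 25*(5*(-56)) = 25*(-280) = -7000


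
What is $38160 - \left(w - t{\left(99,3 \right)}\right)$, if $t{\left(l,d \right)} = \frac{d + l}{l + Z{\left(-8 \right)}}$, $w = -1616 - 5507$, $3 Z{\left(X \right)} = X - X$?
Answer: $\frac{1494373}{33} \approx 45284.0$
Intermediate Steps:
$Z{\left(X \right)} = 0$ ($Z{\left(X \right)} = \frac{X - X}{3} = \frac{1}{3} \cdot 0 = 0$)
$w = -7123$ ($w = -1616 - 5507 = -7123$)
$t{\left(l,d \right)} = \frac{d + l}{l}$ ($t{\left(l,d \right)} = \frac{d + l}{l + 0} = \frac{d + l}{l}$)
$38160 - \left(w - t{\left(99,3 \right)}\right) = 38160 + \left(\frac{3 + 99}{99} - -7123\right) = 38160 + \left(\frac{1}{99} \cdot 102 + 7123\right) = 38160 + \left(\frac{34}{33} + 7123\right) = 38160 + \frac{235093}{33} = \frac{1494373}{33}$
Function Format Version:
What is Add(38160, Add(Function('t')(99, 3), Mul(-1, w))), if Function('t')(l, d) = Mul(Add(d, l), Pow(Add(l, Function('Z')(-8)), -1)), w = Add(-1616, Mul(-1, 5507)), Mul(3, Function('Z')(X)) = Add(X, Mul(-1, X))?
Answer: Rational(1494373, 33) ≈ 45284.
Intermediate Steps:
Function('Z')(X) = 0 (Function('Z')(X) = Mul(Rational(1, 3), Add(X, Mul(-1, X))) = Mul(Rational(1, 3), 0) = 0)
w = -7123 (w = Add(-1616, -5507) = -7123)
Function('t')(l, d) = Mul(Pow(l, -1), Add(d, l)) (Function('t')(l, d) = Mul(Add(d, l), Pow(Add(l, 0), -1)) = Mul(Add(d, l), Pow(l, -1)) = Mul(Pow(l, -1), Add(d, l)))
Add(38160, Add(Function('t')(99, 3), Mul(-1, w))) = Add(38160, Add(Mul(Pow(99, -1), Add(3, 99)), Mul(-1, -7123))) = Add(38160, Add(Mul(Rational(1, 99), 102), 7123)) = Add(38160, Add(Rational(34, 33), 7123)) = Add(38160, Rational(235093, 33)) = Rational(1494373, 33)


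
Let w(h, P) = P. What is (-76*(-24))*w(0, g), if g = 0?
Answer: 0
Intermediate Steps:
(-76*(-24))*w(0, g) = -76*(-24)*0 = 1824*0 = 0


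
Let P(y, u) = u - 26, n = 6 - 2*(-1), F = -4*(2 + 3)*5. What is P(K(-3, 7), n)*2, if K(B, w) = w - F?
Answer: -36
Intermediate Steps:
F = -100 (F = -20*5 = -4*25 = -100)
K(B, w) = 100 + w (K(B, w) = w - 1*(-100) = w + 100 = 100 + w)
n = 8 (n = 6 + 2 = 8)
P(y, u) = -26 + u
P(K(-3, 7), n)*2 = (-26 + 8)*2 = -18*2 = -36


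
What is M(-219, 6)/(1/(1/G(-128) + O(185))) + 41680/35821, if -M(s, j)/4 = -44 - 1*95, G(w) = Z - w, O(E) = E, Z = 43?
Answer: 630084762016/6125391 ≈ 1.0286e+5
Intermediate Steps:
G(w) = 43 - w
M(s, j) = 556 (M(s, j) = -4*(-44 - 1*95) = -4*(-44 - 95) = -4*(-139) = 556)
M(-219, 6)/(1/(1/G(-128) + O(185))) + 41680/35821 = 556/(1/(1/(43 - 1*(-128)) + 185)) + 41680/35821 = 556/(1/(1/(43 + 128) + 185)) + 41680*(1/35821) = 556/(1/(1/171 + 185)) + 41680/35821 = 556/(1/(31636/171)) + 41680/35821 = 556/(171/31636) + 41680/35821 = 556*(31636/171) + 41680/35821 = 17589616/171 + 41680/35821 = 630084762016/6125391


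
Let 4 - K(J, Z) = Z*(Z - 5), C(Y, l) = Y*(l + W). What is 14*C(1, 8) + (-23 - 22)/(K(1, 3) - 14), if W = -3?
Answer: 325/4 ≈ 81.250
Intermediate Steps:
C(Y, l) = Y*(-3 + l) (C(Y, l) = Y*(l - 3) = Y*(-3 + l))
K(J, Z) = 4 - Z*(-5 + Z) (K(J, Z) = 4 - Z*(Z - 5) = 4 - Z*(-5 + Z))
14*C(1, 8) + (-23 - 22)/(K(1, 3) - 14) = 14*(1*(-3 + 8)) + (-23 - 22)/((4 - 1*3² + 5*3) - 14) = 14*(1*5) - 45/((4 - 1*9 + 15) - 14) = 14*5 - 45/((4 - 9 + 15) - 14) = 70 - 45/(10 - 14) = 70 - 45/(-4) = 70 - 45*(-¼) = 70 + 45/4 = 325/4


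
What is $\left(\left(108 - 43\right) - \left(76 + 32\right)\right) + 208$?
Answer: $165$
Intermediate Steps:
$\left(\left(108 - 43\right) - \left(76 + 32\right)\right) + 208 = \left(65 - 108\right) + 208 = -43 + 208 = 165$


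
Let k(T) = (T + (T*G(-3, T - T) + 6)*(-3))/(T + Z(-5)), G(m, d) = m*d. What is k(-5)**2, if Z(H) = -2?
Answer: 529/49 ≈ 10.796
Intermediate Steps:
G(m, d) = d*m
k(T) = (-18 + T)/(-2 + T) (k(T) = (T + (T*((T - T)*(-3)) + 6)*(-3))/(T - 2) = (T + (T*(0*(-3)) + 6)*(-3))/(-2 + T) = (T + (T*0 + 6)*(-3))/(-2 + T) = (T + (0 + 6)*(-3))/(-2 + T) = (T + 6*(-3))/(-2 + T) = (T - 18)/(-2 + T) = (-18 + T)/(-2 + T))
k(-5)**2 = ((-18 - 5)/(-2 - 5))**2 = (-23/(-7))**2 = (-1/7*(-23))**2 = (23/7)**2 = 529/49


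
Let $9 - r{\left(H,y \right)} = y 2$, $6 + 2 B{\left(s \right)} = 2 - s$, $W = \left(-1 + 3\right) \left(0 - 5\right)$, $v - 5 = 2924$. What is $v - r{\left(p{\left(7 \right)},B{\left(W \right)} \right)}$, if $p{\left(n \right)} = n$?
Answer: $2926$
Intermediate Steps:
$v = 2929$ ($v = 5 + 2924 = 2929$)
$W = -10$ ($W = 2 \left(-5\right) = -10$)
$B{\left(s \right)} = -2 - \frac{s}{2}$ ($B{\left(s \right)} = -3 + \frac{2 - s}{2} = -3 - \left(-1 + \frac{s}{2}\right) = -2 - \frac{s}{2}$)
$r{\left(H,y \right)} = 9 - 2 y$ ($r{\left(H,y \right)} = 9 - y 2 = 9 - 2 y$)
$v - r{\left(p{\left(7 \right)},B{\left(W \right)} \right)} = 2929 - \left(9 - 2 \left(-2 - -5\right)\right) = 2929 - \left(9 - 2 \left(-2 + 5\right)\right) = 2929 - \left(9 - 6\right) = 2929 - 3 = 2926$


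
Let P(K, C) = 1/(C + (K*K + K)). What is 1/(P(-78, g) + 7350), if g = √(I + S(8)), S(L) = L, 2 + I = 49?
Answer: 265129066356/1948698681860701 + √55/1948698681860701 ≈ 0.00013605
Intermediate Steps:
I = 47 (I = -2 + 49 = 47)
g = √55 (g = √(47 + 8) = √55 ≈ 7.4162)
P(K, C) = 1/(C + K + K²) (P(K, C) = 1/(C + (K² + K)) = 1/(C + (K + K²)) = 1/(C + K + K²))
1/(P(-78, g) + 7350) = 1/(1/(√55 - 78 + (-78)²) + 7350) = 1/(1/(√55 - 78 + 6084) + 7350) = 1/(1/(6006 + √55) + 7350) = 1/(7350 + 1/(6006 + √55))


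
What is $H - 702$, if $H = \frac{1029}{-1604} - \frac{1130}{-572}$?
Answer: $- \frac{160713161}{229372} \approx -700.67$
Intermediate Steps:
$H = \frac{305983}{229372}$ ($H = 1029 \left(- \frac{1}{1604}\right) - - \frac{565}{286} = - \frac{1029}{1604} + \frac{565}{286} = \frac{305983}{229372} \approx 1.334$)
$H - 702 = \frac{305983}{229372} - 702 = - \frac{160713161}{229372}$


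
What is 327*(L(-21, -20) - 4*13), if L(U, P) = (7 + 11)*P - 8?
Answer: -137340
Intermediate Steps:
L(U, P) = -8 + 18*P (L(U, P) = 18*P - 8 = -8 + 18*P)
327*(L(-21, -20) - 4*13) = 327*((-8 + 18*(-20)) - 4*13) = 327*((-8 - 360) - 52) = 327*(-368 - 52) = 327*(-420) = -137340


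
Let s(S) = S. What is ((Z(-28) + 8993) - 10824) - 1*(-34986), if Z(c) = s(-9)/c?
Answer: 928349/28 ≈ 33155.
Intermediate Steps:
Z(c) = -9/c
((Z(-28) + 8993) - 10824) - 1*(-34986) = ((-9/(-28) + 8993) - 10824) - 1*(-34986) = ((-9*(-1/28) + 8993) - 10824) + 34986 = ((9/28 + 8993) - 10824) + 34986 = (251813/28 - 10824) + 34986 = -51259/28 + 34986 = 928349/28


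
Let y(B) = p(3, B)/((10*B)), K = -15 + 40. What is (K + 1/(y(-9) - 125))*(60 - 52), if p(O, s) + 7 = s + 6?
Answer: 56182/281 ≈ 199.94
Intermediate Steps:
p(O, s) = -1 + s (p(O, s) = -7 + (s + 6) = -7 + (6 + s) = -1 + s)
K = 25
y(B) = (-1 + B)/(10*B) (y(B) = (-1 + B)/((10*B)) = (-1 + B)*(1/(10*B)) = (-1 + B)/(10*B))
(K + 1/(y(-9) - 125))*(60 - 52) = (25 + 1/((1/10)*(-1 - 9)/(-9) - 125))*(60 - 52) = (25 + 1/((1/10)*(-1/9)*(-10) - 125))*8 = (25 + 1/(1/9 - 125))*8 = (25 + 1/(-1124/9))*8 = (25 - 9/1124)*8 = (28091/1124)*8 = 56182/281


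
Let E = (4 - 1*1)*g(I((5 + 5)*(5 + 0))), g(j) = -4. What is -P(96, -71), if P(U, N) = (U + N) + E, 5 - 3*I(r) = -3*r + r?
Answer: -13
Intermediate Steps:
I(r) = 5/3 + 2*r/3 (I(r) = 5/3 - (-3*r + r)/3 = 5/3 - (-2)*r/3 = 5/3 + 2*r/3)
E = -12 (E = (4 - 1*1)*(-4) = (4 - 1)*(-4) = 3*(-4) = -12)
P(U, N) = -12 + N + U (P(U, N) = (U + N) - 12 = (N + U) - 12 = -12 + N + U)
-P(96, -71) = -(-12 - 71 + 96) = -1*13 = -13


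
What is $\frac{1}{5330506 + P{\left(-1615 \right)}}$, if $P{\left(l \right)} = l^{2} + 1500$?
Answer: $\frac{1}{7940231} \approx 1.2594 \cdot 10^{-7}$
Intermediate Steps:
$P{\left(l \right)} = 1500 + l^{2}$
$\frac{1}{5330506 + P{\left(-1615 \right)}} = \frac{1}{5330506 + \left(1500 + \left(-1615\right)^{2}\right)} = \frac{1}{5330506 + \left(1500 + 2608225\right)} = \frac{1}{5330506 + 2609725} = \frac{1}{7940231}$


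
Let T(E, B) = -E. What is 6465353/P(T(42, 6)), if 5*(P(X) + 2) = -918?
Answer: -32326765/928 ≈ -34835.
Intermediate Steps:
P(X) = -928/5 (P(X) = -2 + (⅕)*(-918) = -2 - 918/5 = -928/5)
6465353/P(T(42, 6)) = 6465353/(-928/5) = 6465353*(-5/928) = -32326765/928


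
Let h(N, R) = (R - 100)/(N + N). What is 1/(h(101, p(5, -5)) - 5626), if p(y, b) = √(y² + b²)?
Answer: -114791752/645875224327 - 505*√2/645875224327 ≈ -0.00017773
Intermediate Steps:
p(y, b) = √(b² + y²)
h(N, R) = (-100 + R)/(2*N) (h(N, R) = (-100 + R)/((2*N)) = (-100 + R)*(1/(2*N)) = (-100 + R)/(2*N))
1/(h(101, p(5, -5)) - 5626) = 1/((½)*(-100 + √((-5)² + 5²))/101 - 5626) = 1/((½)*(1/101)*(-100 + √(25 + 25)) - 5626) = 1/((½)*(1/101)*(-100 + √50) - 5626) = 1/((½)*(1/101)*(-100 + 5*√2) - 5626) = 1/((-50/101 + 5*√2/202) - 5626) = 1/(-568276/101 + 5*√2/202)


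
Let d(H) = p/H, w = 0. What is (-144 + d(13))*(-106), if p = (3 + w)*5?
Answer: 196842/13 ≈ 15142.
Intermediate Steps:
p = 15 (p = (3 + 0)*5 = 3*5 = 15)
d(H) = 15/H
(-144 + d(13))*(-106) = (-144 + 15/13)*(-106) = -1857/13*(-106) = 196842/13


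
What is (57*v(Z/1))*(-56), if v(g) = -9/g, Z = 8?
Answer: 3591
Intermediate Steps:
(57*v(Z/1))*(-56) = (57*(-9/(8/1)))*(-56) = (57*(-9/(8*1)))*(-56) = (57*(-9/8))*(-56) = -513/8*(-56) = 3591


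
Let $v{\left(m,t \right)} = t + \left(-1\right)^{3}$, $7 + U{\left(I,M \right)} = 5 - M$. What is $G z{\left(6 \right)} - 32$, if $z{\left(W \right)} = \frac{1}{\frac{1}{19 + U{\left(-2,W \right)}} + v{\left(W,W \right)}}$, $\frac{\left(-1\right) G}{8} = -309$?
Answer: $\frac{3175}{7} \approx 453.57$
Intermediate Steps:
$U{\left(I,M \right)} = -2 - M$ ($U{\left(I,M \right)} = -7 - \left(-5 + M\right) = -2 - M$)
$v{\left(m,t \right)} = -1 + t$ ($v{\left(m,t \right)} = t - 1 = -1 + t$)
$G = 2472$ ($G = \left(-8\right) \left(-309\right) = 2472$)
$z{\left(W \right)} = \frac{1}{-1 + W + \frac{1}{17 - W}}$ ($z{\left(W \right)} = \frac{1}{\frac{1}{19 - \left(2 + W\right)} + \left(-1 + W\right)} = \frac{1}{\frac{1}{17 - W} + \left(-1 + W\right)} = \frac{1}{-1 + W + \frac{1}{17 - W}}$)
$G z{\left(6 \right)} - 32 = 2472 \frac{-17 + 6}{16 + 6^{2} - 108} - 32 = 2472 \frac{1}{16 + 36 - 108} \left(-11\right) - 32 = 2472 \frac{1}{-56} \left(-11\right) - 32 = 2472 \left(\left(- \frac{1}{56}\right) \left(-11\right)\right) - 32 = 2472 \cdot \frac{11}{56} - 32 = \frac{3399}{7} - 32 = \frac{3175}{7}$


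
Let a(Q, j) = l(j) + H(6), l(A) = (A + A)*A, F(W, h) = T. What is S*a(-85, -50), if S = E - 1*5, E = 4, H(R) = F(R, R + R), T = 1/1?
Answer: -5001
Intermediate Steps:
T = 1
F(W, h) = 1
H(R) = 1
l(A) = 2*A² (l(A) = (2*A)*A = 2*A²)
S = -1 (S = 4 - 1*5 = 4 - 5 = -1)
a(Q, j) = 1 + 2*j² (a(Q, j) = 2*j² + 1 = 1 + 2*j²)
S*a(-85, -50) = -(1 + 2*(-50)²) = -(1 + 2*2500) = -(1 + 5000) = -1*5001 = -5001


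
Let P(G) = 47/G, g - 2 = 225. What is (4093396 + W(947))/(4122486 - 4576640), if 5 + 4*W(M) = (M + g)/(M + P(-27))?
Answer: -52235814367/5795459194 ≈ -9.0132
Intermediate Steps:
g = 227 (g = 2 + 225 = 227)
W(M) = -5/4 + (227 + M)/(4*(-47/27 + M)) (W(M) = -5/4 + ((M + 227)/(M + 47/(-27)))/4 = -5/4 + ((227 + M)/(M + 47*(-1/27)))/4 = -5/4 + ((227 + M)/(M - 47/27))/4 = -5/4 + ((227 + M)/(-47/27 + M))/4 = -5/4 + (227 + M)/(4*(-47/27 + M)))
(4093396 + W(947))/(4122486 - 4576640) = (4093396 + (1591 - 27*947)/(-47 + 27*947))/(4122486 - 4576640) = (4093396 + (1591 - 25569)/(-47 + 25569))/(-454154) = (4093396 - 23978/25522)*(-1/454154) = (4093396 + (1/25522)*(-23978))*(-1/454154) = (4093396 - 11989/12761)*(-1/454154) = (52235814367/12761)*(-1/454154) = -52235814367/5795459194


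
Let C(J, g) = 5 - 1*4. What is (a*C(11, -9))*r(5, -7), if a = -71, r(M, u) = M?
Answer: -355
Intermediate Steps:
C(J, g) = 1 (C(J, g) = 5 - 4 = 1)
(a*C(11, -9))*r(5, -7) = -71*1*5 = -71*5 = -355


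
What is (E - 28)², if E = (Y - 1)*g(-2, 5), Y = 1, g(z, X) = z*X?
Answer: 784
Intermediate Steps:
g(z, X) = X*z
E = 0 (E = (1 - 1)*(5*(-2)) = 0*(-10) = 0)
(E - 28)² = (0 - 28)² = (-28)² = 784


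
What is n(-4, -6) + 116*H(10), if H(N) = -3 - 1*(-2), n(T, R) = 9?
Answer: -107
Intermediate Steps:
H(N) = -1 (H(N) = -3 + 2 = -1)
n(-4, -6) + 116*H(10) = 9 + 116*(-1) = 9 - 116 = -107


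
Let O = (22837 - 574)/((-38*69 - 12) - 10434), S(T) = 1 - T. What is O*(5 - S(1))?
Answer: -37105/4356 ≈ -8.5181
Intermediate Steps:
O = -7421/4356 (O = 22263/((-2622 - 12) - 10434) = 22263/(-2634 - 10434) = 22263/(-13068) = 22263*(-1/13068) = -7421/4356 ≈ -1.7036)
O*(5 - S(1)) = -7421*(5 - (1 - 1*1))/4356 = -7421*(5 - (1 - 1))/4356 = -7421*(5 - 1*0)/4356 = -7421*(5 + 0)/4356 = -7421/4356*5 = -37105/4356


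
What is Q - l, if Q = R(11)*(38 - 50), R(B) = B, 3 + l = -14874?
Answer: 14745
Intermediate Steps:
l = -14877 (l = -3 - 14874 = -14877)
Q = -132 (Q = 11*(38 - 50) = 11*(-12) = -132)
Q - l = -132 - 1*(-14877) = -132 + 14877 = 14745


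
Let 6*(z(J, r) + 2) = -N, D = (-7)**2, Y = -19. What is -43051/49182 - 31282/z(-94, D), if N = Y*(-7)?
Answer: 9224825549/7131390 ≈ 1293.6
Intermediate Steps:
D = 49
N = 133 (N = -19*(-7) = 133)
z(J, r) = -145/6 (z(J, r) = -2 + (-1*133)/6 = -2 + (1/6)*(-133) = -2 - 133/6 = -145/6)
-43051/49182 - 31282/z(-94, D) = -43051/49182 - 31282/(-145/6) = -43051*1/49182 - 31282*(-6/145) = -43051/49182 + 187692/145 = 9224825549/7131390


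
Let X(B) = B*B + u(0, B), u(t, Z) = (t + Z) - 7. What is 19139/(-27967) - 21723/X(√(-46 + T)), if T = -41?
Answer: 56936773957/249549541 + 21723*I*√87/8923 ≈ 228.16 + 22.707*I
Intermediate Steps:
u(t, Z) = -7 + Z + t (u(t, Z) = (Z + t) - 7 = -7 + Z + t)
X(B) = -7 + B + B² (X(B) = B*B + (-7 + B + 0) = B² + (-7 + B) = -7 + B + B²)
19139/(-27967) - 21723/X(√(-46 + T)) = 19139/(-27967) - 21723/(-7 + √(-46 - 41) + (√(-46 - 41))²) = 19139*(-1/27967) - 21723/(-7 + √(-87) + (√(-87))²) = -19139/27967 - 21723/(-7 + I*√87 + (I*√87)²) = -19139/27967 - 21723/(-7 + I*√87 - 87) = -19139/27967 - 21723/(-94 + I*√87)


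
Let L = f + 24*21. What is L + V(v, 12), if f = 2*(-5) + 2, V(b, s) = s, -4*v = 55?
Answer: 508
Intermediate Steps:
v = -55/4 (v = -¼*55 = -55/4 ≈ -13.750)
f = -8 (f = -10 + 2 = -8)
L = 496 (L = -8 + 24*21 = -8 + 504 = 496)
L + V(v, 12) = 496 + 12 = 508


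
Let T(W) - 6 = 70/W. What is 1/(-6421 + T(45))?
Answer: -9/57721 ≈ -0.00015592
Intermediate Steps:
T(W) = 6 + 70/W
1/(-6421 + T(45)) = 1/(-6421 + (6 + 70/45)) = 1/(-6421 + (6 + 70*(1/45))) = 1/(-6421 + (6 + 14/9)) = 1/(-6421 + 68/9) = 1/(-57721/9) = -9/57721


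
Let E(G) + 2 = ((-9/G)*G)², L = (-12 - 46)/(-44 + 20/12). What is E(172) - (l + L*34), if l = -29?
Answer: 7800/127 ≈ 61.417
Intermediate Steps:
L = 174/127 (L = -58/(-44 + 20*(1/12)) = -58/(-44 + 5/3) = -58/(-127/3) = -58*(-3/127) = 174/127 ≈ 1.3701)
E(G) = 79 (E(G) = -2 + ((-9/G)*G)² = -2 + (-9)² = -2 + 81 = 79)
E(172) - (l + L*34) = 79 - (-29 + (174/127)*34) = 79 - (-29 + 5916/127) = 79 - 1*2233/127 = 79 - 2233/127 = 7800/127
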